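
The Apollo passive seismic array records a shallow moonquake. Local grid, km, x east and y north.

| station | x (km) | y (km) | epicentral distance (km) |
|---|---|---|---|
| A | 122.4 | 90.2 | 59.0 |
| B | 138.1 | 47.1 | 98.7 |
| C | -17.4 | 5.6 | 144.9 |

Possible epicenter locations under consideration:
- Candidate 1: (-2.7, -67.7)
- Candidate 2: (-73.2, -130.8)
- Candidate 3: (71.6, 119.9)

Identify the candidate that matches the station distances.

For each candidate, compare |candidate − station| to the reported distance:
Candidate 1: residuals A 142.5, B 83.0, C 70.1 → max 142.5 km
Candidate 2: residuals A 236.1, B 177.5, C 2.5 → max 236.1 km
Candidate 3: residuals A 0.2, B 0.1, C 0.0 → max 0.2 km
Only Candidate 3 has all residuals ≈ 0.

Candidate 3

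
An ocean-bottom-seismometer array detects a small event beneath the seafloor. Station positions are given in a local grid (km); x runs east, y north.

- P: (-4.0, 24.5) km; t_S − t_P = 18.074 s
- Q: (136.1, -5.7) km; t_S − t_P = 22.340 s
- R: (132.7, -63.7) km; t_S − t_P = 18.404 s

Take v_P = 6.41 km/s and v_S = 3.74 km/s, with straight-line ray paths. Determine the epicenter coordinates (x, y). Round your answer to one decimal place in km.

-15.2 km east, -137.4 km north

Distance from S−P lag: d = Δt · v_P v_S / (v_P − v_S) = Δt · (6.41·3.74)/(6.41−3.74) ≈ 8.9788·Δt.
So d_P = 162.28, d_Q = 200.59, d_R = 165.25 km.
Circle about each station: (x + 4.0)² + (y − 24.5)² = 162.28²; (x − 136.1)² + (y + 5.7)² = 200.59²; (x − 132.7)² + (y + 63.7)² = 165.25².
Subtracting pairs of circle equations eliminates x²+y² and gives linear equations (the radical axes):
280.2 x − 60.4 y = 4037.90
273.4 x − 176.4 y = 20077.97
Solving the 2×2 system: x ≈ -15.2, y ≈ -137.4 km.
Check against P (with the unrounded x, y): √((x + 4.0)²+(y − 24.5)²) = 162.27 ≈ 162.28 km. ✓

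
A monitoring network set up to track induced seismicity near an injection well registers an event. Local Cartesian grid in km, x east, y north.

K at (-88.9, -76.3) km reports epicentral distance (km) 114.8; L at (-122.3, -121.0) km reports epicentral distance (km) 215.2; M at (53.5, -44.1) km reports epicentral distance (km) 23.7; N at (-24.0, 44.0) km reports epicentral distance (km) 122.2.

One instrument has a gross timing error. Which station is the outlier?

Solve using three stations at a time. Using L, M, N (subtract circle equations pairwise → linear system) gives (x, y) ≈ (72.9, -30.4).
Distances from that point to each station vs reported:
  K: calculated 168.2 vs reported 114.8 → residual 53.4 km
  L: calculated 215.2 vs reported 215.2 → residual 0.0 km
  M: calculated 23.7 vs reported 23.7 → residual 0.0 km
  N: calculated 122.2 vs reported 122.2 → residual 0.0 km
L, M, N are mutually consistent (residuals ≈ 0); K is off by 53.4 km.

K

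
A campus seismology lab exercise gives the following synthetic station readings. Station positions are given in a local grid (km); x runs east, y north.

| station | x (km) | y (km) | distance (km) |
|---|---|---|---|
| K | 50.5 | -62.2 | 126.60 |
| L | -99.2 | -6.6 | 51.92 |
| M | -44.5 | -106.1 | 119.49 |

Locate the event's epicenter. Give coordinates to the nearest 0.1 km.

(-51.2, 13.2)

Circle about each station: (x − 50.5)² + (y + 62.2)² = 126.60²; (x + 99.2)² + (y + 6.6)² = 51.92²; (x + 44.5)² + (y + 106.1)² = 119.49².
Subtracting pairs of circle equations eliminates x²+y² and gives linear equations (the radical axes):
-299.4 x + 111.2 y = 16796.98
-190.0 x − 87.8 y = 8568.07
Solving the 2×2 system: x ≈ -51.2, y ≈ 13.2 km.
Check against K (with the unrounded x, y): √((x − 50.5)²+(y + 62.2)²) = 126.60 ≈ 126.60 km. ✓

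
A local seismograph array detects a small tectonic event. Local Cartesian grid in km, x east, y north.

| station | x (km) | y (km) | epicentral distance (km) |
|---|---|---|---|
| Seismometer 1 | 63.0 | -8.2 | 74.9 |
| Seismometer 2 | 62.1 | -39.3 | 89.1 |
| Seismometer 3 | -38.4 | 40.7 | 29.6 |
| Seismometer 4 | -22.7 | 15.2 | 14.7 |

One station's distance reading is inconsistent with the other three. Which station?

Solve using three stations at a time. Using Seismometer 1, Seismometer 2, Seismometer 4 (subtract circle equations pairwise → linear system) gives (x, y) ≈ (-8.0, 15.7).
Distances from that point to each station vs reported:
  Seismometer 1: calculated 74.9 vs reported 74.9 → residual 0.0 km
  Seismometer 2: calculated 89.1 vs reported 89.1 → residual 0.0 km
  Seismometer 3: calculated 39.4 vs reported 29.6 → residual 9.8 km
  Seismometer 4: calculated 14.7 vs reported 14.7 → residual 0.0 km
Seismometer 1, Seismometer 2, Seismometer 4 are mutually consistent (residuals ≈ 0); Seismometer 3 is off by 9.8 km.

Seismometer 3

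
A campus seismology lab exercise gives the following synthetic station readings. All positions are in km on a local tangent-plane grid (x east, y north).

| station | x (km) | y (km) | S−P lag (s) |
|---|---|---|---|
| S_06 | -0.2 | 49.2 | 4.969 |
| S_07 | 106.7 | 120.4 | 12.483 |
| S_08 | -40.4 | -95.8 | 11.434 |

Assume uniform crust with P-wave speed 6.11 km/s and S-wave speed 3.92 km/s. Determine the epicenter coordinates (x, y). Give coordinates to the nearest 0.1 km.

Distance from S−P lag: d = Δt · v_P v_S / (v_P − v_S) = Δt · (6.11·3.92)/(6.11−3.92) ≈ 10.9366·Δt.
So d_S_06 = 54.34, d_S_07 = 136.52, d_S_08 = 125.05 km.
Circle about each station: (x + 0.2)² + (y − 49.2)² = 54.34²; (x − 106.7)² + (y − 120.4)² = 136.52²; (x + 40.4)² + (y + 95.8)² = 125.05².
Subtracting the S_06 equation from the S_07 and S_08 equations removes the quadratic terms:
213.8 x + 142.4 y = 7775.50
-80.4 x − 290.0 y = -4295.55
Solving the 2×2 system: x ≈ 32.5, y ≈ 5.8 km.

32.5 km east, 5.8 km north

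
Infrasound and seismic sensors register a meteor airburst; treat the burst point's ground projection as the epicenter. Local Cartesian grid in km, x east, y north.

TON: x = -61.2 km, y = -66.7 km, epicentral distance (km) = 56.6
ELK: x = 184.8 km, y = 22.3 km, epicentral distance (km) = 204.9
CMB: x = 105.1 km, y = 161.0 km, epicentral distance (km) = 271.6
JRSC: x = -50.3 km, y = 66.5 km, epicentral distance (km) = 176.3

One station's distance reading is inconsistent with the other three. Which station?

TON

Solve using three stations at a time. Using ELK, CMB, JRSC (subtract circle equations pairwise → linear system) gives (x, y) ≈ (17.7, -96.1).
Distances from that point to each station vs reported:
  TON: calculated 84.1 vs reported 56.6 → residual 27.5 km
  ELK: calculated 204.8 vs reported 204.9 → residual 0.1 km
  CMB: calculated 271.5 vs reported 271.6 → residual 0.1 km
  JRSC: calculated 176.2 vs reported 176.3 → residual 0.1 km
ELK, CMB, JRSC are mutually consistent (residuals ≈ 0); TON is off by 27.5 km.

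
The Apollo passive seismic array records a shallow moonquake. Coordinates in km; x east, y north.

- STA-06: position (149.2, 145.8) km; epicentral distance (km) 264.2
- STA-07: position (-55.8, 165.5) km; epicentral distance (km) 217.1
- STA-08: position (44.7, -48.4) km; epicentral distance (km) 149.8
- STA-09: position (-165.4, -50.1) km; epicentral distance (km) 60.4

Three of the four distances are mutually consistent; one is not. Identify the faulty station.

Solve using three stations at a time. Using STA-07, STA-08, STA-09 (subtract circle equations pairwise → linear system) gives (x, y) ≈ (-105.1, -45.9).
Distances from that point to each station vs reported:
  STA-06: calculated 318.5 vs reported 264.2 → residual 54.3 km
  STA-07: calculated 217.1 vs reported 217.1 → residual 0.0 km
  STA-08: calculated 149.8 vs reported 149.8 → residual 0.0 km
  STA-09: calculated 60.4 vs reported 60.4 → residual 0.0 km
STA-07, STA-08, STA-09 are mutually consistent (residuals ≈ 0); STA-06 is off by 54.3 km.

STA-06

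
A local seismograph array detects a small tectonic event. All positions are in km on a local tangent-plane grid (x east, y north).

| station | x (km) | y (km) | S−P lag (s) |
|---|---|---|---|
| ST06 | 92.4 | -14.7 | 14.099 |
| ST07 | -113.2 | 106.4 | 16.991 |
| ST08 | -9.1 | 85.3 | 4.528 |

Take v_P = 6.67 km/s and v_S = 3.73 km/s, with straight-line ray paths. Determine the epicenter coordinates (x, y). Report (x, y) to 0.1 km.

x ≈ 29.2 km, y ≈ 86.5 km

Distance from S−P lag: d = Δt · v_P v_S / (v_P − v_S) = Δt · (6.67·3.73)/(6.67−3.73) ≈ 8.4623·Δt.
So d_ST06 = 119.31, d_ST07 = 143.78, d_ST08 = 38.32 km.
Circle about each station: (x − 92.4)² + (y + 14.7)² = 119.31²; (x + 113.2)² + (y − 106.4)² = 143.78²; (x + 9.1)² + (y − 85.3)² = 38.32².
Subtracting the ST06 equation from the ST07 and ST08 equations removes the quadratic terms:
-411.2 x + 242.2 y = 8943.54
-203.0 x + 200.0 y = 11371.50
Solving the 2×2 system: x ≈ 29.2, y ≈ 86.5 km.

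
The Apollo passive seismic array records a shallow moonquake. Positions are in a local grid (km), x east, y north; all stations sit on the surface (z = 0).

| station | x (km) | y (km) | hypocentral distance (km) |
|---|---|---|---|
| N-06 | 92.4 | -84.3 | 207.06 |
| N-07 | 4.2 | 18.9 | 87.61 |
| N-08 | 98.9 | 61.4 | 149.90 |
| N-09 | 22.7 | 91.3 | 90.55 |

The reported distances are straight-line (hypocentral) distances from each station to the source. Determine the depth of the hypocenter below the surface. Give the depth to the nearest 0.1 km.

z ≈ 62.1 km

Each station gives a sphere (x−x_i)² + (y−y_i)² + z² = d_i² (stations at z=0).
Subtracting the N-06 sphere from N-07 and N-08: z² cancels, leaving linear equations in x and y:
-176.4 x + 206.4 y = 19928.93
13.0 x + 291.4 y = 18310.75
Solving: x ≈ -37.495, y ≈ 64.510 km (keep extra digits for the depth step; rounded: -37.5, 64.5).
Then from the N-06 sphere: z² = 207.06² − (x − 92.4)² − (y + 84.3)² with x = -37.495, y = 64.510, so z ≈ 62.102 ≈ 62.1 km.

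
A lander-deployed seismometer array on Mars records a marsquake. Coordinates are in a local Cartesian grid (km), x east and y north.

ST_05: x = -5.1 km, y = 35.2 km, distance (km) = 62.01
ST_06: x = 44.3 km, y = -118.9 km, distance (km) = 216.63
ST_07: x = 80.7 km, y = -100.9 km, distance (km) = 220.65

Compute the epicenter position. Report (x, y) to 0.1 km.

Circle about each station: (x + 5.1)² + (y − 35.2)² = 62.01²; (x − 44.3)² + (y + 118.9)² = 216.63²; (x − 80.7)² + (y + 100.9)² = 220.65².
Subtracting the ST_05 equation from the ST_06 and ST_07 equations removes the quadratic terms:
98.8 x − 308.2 y = -28248.67
171.6 x − 272.2 y = -29412.93
Solving the 2×2 system: x ≈ -52.9, y ≈ 74.7 km.

(-52.9, 74.7)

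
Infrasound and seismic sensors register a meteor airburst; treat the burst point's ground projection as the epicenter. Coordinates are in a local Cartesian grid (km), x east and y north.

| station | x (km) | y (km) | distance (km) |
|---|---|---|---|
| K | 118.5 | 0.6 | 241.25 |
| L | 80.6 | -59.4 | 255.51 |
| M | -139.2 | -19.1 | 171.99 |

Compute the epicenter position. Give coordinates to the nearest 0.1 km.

(-77.4, 141.4)

Circle about each station: (x − 118.5)² + (y − 0.6)² = 241.25²; (x − 80.6)² + (y + 59.4)² = 255.51²; (x + 139.2)² + (y + 19.1)² = 171.99².
Subtracting the K equation from the L and M equations removes the quadratic terms:
-75.8 x − 120.0 y = -11101.69
-515.4 x − 39.4 y = 34319.84
Solving the 2×2 system: x ≈ -77.4, y ≈ 141.4 km.
Check against K (with the unrounded x, y): √((x − 118.5)²+(y − 0.6)²) = 241.25 ≈ 241.25 km. ✓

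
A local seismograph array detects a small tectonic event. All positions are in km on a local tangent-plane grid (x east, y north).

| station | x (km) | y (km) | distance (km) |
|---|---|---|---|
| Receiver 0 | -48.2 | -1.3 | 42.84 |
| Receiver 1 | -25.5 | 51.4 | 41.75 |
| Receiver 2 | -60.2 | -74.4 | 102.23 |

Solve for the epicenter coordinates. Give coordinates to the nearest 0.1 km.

Circle about each station: (x + 48.2)² + (y + 1.3)² = 42.84²; (x + 25.5)² + (y − 51.4)² = 41.75²; (x + 60.2)² + (y + 74.4)² = 102.23².
Subtracting pairs of circle equations eliminates x²+y² and gives linear equations (the radical axes):
45.4 x + 105.4 y = 1059.48
-24.0 x − 146.2 y = -1781.24
Solving the 2×2 system: x ≈ -8.0, y ≈ 13.5 km.
Check against Receiver 0 (with the unrounded x, y): √((x + 48.2)²+(y + 1.3)²) = 42.84 ≈ 42.84 km. ✓

-8.0 km east, 13.5 km north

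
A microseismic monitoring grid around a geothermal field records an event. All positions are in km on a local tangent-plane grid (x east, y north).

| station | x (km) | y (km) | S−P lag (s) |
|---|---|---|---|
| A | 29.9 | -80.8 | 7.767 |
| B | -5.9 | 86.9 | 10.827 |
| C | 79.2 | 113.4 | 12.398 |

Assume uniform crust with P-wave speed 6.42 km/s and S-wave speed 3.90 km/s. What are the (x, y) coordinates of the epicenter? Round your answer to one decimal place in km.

Distance from S−P lag: d = Δt · v_P v_S / (v_P − v_S) = Δt · (6.42·3.90)/(6.42−3.90) ≈ 9.9357·Δt.
So d_A = 77.17, d_B = 107.57, d_C = 123.18 km.
Circle about each station: (x − 29.9)² + (y + 80.8)² = 77.17²; (x + 5.9)² + (y − 86.9)² = 107.57²; (x − 79.2)² + (y − 113.4)² = 123.18².
Subtracting pairs of circle equations eliminates x²+y² and gives linear equations (the radical axes):
-71.6 x + 335.4 y = -5452.33
98.6 x + 388.4 y = 2491.45
Solving the 2×2 system: x ≈ 48.5, y ≈ -5.9 km.
Check against A (with the unrounded x, y): √((x − 29.9)²+(y + 80.8)²) = 77.18 ≈ 77.17 km. ✓

(48.5, -5.9)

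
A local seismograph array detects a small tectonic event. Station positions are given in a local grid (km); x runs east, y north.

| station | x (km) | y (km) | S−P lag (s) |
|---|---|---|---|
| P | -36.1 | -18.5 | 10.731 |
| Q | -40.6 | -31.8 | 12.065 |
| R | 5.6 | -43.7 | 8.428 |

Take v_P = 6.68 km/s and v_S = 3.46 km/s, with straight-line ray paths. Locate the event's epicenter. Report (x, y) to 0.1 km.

Distance from S−P lag: d = Δt · v_P v_S / (v_P − v_S) = Δt · (6.68·3.46)/(6.68−3.46) ≈ 7.1779·Δt.
So d_P = 77.03, d_Q = 86.60, d_R = 60.50 km.
Circle about each station: (x + 36.1)² + (y + 18.5)² = 77.03²; (x + 40.6)² + (y + 31.8)² = 86.60²; (x − 5.6)² + (y + 43.7)² = 60.50².
Subtracting the P equation from the Q and R equations removes the quadratic terms:
-9.0 x − 26.6 y = -551.80
83.4 x − 50.4 y = 2568.96
Solving the 2×2 system: x ≈ 36.0, y ≈ 8.6 km.

x ≈ 36.0 km, y ≈ 8.6 km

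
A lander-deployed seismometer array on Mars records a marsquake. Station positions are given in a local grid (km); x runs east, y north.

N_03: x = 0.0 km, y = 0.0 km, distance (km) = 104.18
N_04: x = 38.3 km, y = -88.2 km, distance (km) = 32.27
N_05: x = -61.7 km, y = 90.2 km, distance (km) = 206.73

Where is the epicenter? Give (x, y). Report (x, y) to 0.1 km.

Circle about each station: x² + y² = 104.18²; (x − 38.3)² + (y + 88.2)² = 32.27²; (x + 61.7)² + (y − 90.2)² = 206.73².
Subtracting the N_03 equation from the N_04 and N_05 equations removes the quadratic terms:
76.6 x − 176.4 y = 19058.25
-123.4 x + 180.4 y = -19940.89
Solving the 2×2 system: x ≈ 10.0, y ≈ -103.7 km.

(10.0, -103.7)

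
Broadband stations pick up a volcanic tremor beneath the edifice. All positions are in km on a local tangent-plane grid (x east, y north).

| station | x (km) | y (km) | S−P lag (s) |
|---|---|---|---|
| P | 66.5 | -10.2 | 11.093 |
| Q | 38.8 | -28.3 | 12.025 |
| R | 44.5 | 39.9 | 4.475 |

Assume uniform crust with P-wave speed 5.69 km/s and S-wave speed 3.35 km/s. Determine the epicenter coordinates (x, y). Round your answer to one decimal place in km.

x ≈ 21.4 km, y ≈ 68.1 km

Distance from S−P lag: d = Δt · v_P v_S / (v_P − v_S) = Δt · (5.69·3.35)/(5.69−3.35) ≈ 8.1459·Δt.
So d_P = 90.36, d_Q = 97.95, d_R = 36.45 km.
Circle about each station: (x − 66.5)² + (y + 10.2)² = 90.36²; (x − 38.8)² + (y + 28.3)² = 97.95²; (x − 44.5)² + (y − 39.9)² = 36.45².
Subtracting the P equation from the Q and R equations removes the quadratic terms:
-55.4 x − 36.2 y = -3649.23
-44.0 x + 100.2 y = 5882.30
Solving the 2×2 system: x ≈ 21.4, y ≈ 68.1 km.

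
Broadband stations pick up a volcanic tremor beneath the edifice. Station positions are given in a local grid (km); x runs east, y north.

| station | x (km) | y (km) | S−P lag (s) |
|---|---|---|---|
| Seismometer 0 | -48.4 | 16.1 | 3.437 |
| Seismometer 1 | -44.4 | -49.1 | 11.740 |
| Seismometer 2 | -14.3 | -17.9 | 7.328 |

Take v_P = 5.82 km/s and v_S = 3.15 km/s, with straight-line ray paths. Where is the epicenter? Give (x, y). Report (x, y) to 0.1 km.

Distance from S−P lag: d = Δt · v_P v_S / (v_P − v_S) = Δt · (5.82·3.15)/(5.82−3.15) ≈ 6.8663·Δt.
So d_Seismometer 0 = 23.60, d_Seismometer 1 = 80.61, d_Seismometer 2 = 50.32 km.
Circle about each station: (x + 48.4)² + (y − 16.1)² = 23.60²; (x + 44.4)² + (y + 49.1)² = 80.61²; (x + 14.3)² + (y + 17.9)² = 50.32².
Subtracting the Seismometer 0 equation from the Seismometer 1 and Seismometer 2 equations removes the quadratic terms:
8.0 x − 130.4 y = -4160.61
68.2 x − 68.0 y = -4052.01
Solving the 2×2 system: x ≈ -29.4, y ≈ 30.1 km.

-29.4 km east, 30.1 km north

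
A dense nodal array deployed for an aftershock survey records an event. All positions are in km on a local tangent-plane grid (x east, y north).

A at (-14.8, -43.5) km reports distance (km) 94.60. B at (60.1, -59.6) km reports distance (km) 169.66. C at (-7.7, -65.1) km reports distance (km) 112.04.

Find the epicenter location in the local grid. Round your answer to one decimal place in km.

x ≈ -98.6 km, y ≈ 0.4 km

Circle about each station: (x + 14.8)² + (y + 43.5)² = 94.60²; (x − 60.1)² + (y + 59.6)² = 169.66²; (x + 7.7)² + (y + 65.1)² = 112.04².
Subtracting pairs of circle equations eliminates x²+y² and gives linear equations (the radical axes):
149.8 x − 32.2 y = -14782.48
14.2 x − 43.2 y = -1417.79
Solving the 2×2 system: x ≈ -98.6, y ≈ 0.4 km.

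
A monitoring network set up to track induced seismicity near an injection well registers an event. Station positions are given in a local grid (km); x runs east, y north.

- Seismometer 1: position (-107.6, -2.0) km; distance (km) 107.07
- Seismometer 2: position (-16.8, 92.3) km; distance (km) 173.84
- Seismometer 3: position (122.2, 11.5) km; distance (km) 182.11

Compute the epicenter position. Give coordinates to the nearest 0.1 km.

Circle about each station: (x + 107.6)² + (y + 2.0)² = 107.07²; (x + 16.8)² + (y − 92.3)² = 173.84²; (x − 122.2)² + (y − 11.5)² = 182.11².
Subtracting pairs of circle equations eliminates x²+y² and gives linear equations (the radical axes):
181.6 x + 188.6 y = -21536.59
459.6 x + 27.0 y = -18216.74
Solving the 2×2 system: x ≈ -34.9, y ≈ -80.6 km.
Check against Seismometer 1 (with the unrounded x, y): √((x + 107.6)²+(y + 2.0)²) = 107.05 ≈ 107.07 km. ✓

(-34.9, -80.6)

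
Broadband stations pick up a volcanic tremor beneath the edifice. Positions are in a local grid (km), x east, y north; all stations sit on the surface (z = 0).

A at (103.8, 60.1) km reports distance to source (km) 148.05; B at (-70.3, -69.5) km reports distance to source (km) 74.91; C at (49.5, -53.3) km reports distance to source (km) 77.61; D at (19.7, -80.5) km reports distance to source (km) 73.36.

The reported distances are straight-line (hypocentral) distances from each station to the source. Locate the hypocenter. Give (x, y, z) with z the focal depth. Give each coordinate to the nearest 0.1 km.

Each station gives a sphere (x−x_i)² + (y−y_i)² + z² = d_i² (stations at z=0).
Subtracting the A sphere from B and C: z² cancels, leaving linear equations in x and y:
-348.2 x − 259.2 y = 11693.18
-108.6 x − 226.8 y = 6800.18
Solving: x ≈ -17.500, y ≈ -21.603 km (keep extra digits for the depth step; rounded: -17.5, -21.6).
Then from the A sphere: z² = 148.05² − (x − 103.8)² − (y − 60.1)² with x = -17.500, y = -21.603, so z ≈ 23.016 ≈ 23.0 km.
Check against D (with the unrounded solution): distance 73.36 ≈ 73.36 km. ✓

(-17.5, -21.6, 23.0)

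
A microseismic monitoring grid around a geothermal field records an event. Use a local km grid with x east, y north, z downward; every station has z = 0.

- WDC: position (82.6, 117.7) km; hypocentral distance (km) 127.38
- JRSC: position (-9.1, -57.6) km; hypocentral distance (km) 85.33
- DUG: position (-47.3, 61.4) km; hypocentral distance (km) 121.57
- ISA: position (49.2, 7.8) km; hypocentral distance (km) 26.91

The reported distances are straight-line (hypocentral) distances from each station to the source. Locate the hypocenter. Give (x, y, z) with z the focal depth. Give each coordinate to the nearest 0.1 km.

Each station gives a sphere (x−x_i)² + (y−y_i)² + z² = d_i² (stations at z=0).
Subtracting the WDC sphere from JRSC and DUG: z² cancels, leaving linear equations in x and y:
-183.4 x − 350.6 y = -8331.02
-259.8 x − 112.6 y = -13222.40
Solving: x ≈ 52.498, y ≈ -3.700 km (keep extra digits for the depth step; rounded: 52.5, -3.7).
Then from the WDC sphere: z² = 127.38² − (x − 82.6)² − (y − 117.7)² with x = 52.498, y = -3.700, so z ≈ 24.116 ≈ 24.1 km.

(52.5, -3.7, 24.1)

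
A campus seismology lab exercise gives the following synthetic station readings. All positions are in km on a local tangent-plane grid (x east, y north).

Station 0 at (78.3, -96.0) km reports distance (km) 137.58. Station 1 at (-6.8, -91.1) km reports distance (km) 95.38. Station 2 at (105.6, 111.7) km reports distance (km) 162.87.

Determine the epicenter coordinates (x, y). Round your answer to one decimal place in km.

(-16.4, 3.8)

Circle about each station: (x − 78.3)² + (y + 96.0)² = 137.58²; (x + 6.8)² + (y + 91.1)² = 95.38²; (x − 105.6)² + (y − 111.7)² = 162.87².
Subtracting pairs of circle equations eliminates x²+y² and gives linear equations (the radical axes):
-170.2 x + 9.8 y = 2829.47
54.6 x + 415.4 y = 682.98
Solving the 2×2 system: x ≈ -16.4, y ≈ 3.8 km.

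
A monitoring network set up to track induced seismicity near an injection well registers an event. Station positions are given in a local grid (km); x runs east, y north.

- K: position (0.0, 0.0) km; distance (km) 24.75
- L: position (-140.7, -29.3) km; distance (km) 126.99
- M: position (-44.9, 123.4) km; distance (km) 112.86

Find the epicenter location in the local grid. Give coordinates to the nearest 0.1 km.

Circle about each station: x² + y² = 24.75²; (x + 140.7)² + (y + 29.3)² = 126.99²; (x + 44.9)² + (y − 123.4)² = 112.86².
Subtracting pairs of circle equations eliminates x²+y² and gives linear equations (the radical axes):
-281.4 x − 58.6 y = 5141.08
-89.8 x + 246.8 y = 5118.75
Solving the 2×2 system: x ≈ -21.0, y ≈ 13.1 km.
Check against K (with the unrounded x, y): √(x²+y²) = 24.75 ≈ 24.75 km. ✓

x ≈ -21.0 km, y ≈ 13.1 km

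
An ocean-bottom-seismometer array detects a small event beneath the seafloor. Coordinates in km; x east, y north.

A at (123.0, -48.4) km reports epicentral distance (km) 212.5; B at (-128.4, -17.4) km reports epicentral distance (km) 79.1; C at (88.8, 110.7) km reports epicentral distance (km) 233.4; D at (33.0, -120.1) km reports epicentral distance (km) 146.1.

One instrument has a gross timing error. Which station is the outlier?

B

Solve using three stations at a time. Using A, C, D (subtract circle equations pairwise → linear system) gives (x, y) ≈ (-89.4, -40.1).
Distances from that point to each station vs reported:
  A: calculated 212.6 vs reported 212.5 → residual 0.1 km
  B: calculated 45.1 vs reported 79.1 → residual 34.0 km
  C: calculated 233.5 vs reported 233.4 → residual 0.1 km
  D: calculated 146.2 vs reported 146.1 → residual 0.1 km
A, C, D are mutually consistent (residuals ≈ 0); B is off by 34.0 km.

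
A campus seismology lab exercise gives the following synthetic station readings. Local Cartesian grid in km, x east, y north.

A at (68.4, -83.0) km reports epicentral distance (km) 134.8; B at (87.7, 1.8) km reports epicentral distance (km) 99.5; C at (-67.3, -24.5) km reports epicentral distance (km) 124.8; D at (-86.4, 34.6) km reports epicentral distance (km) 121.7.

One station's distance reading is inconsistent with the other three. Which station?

B

Solve using three stations at a time. Using A, C, D (subtract circle equations pairwise → linear system) gives (x, y) ≈ (34.7, 47.6).
Distances from that point to each station vs reported:
  A: calculated 134.8 vs reported 134.8 → residual 0.0 km
  B: calculated 70.0 vs reported 99.5 → residual 29.5 km
  C: calculated 124.8 vs reported 124.8 → residual 0.0 km
  D: calculated 121.7 vs reported 121.7 → residual 0.0 km
A, C, D are mutually consistent (residuals ≈ 0); B is off by 29.5 km.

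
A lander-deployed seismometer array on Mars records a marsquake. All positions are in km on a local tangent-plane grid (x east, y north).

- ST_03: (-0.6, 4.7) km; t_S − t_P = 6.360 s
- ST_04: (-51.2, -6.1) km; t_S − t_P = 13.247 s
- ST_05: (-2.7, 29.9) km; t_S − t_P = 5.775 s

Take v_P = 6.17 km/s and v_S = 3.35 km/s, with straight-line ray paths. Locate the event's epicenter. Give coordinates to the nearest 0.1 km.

(39.6, 28.3)

Distance from S−P lag: d = Δt · v_P v_S / (v_P − v_S) = Δt · (6.17·3.35)/(6.17−3.35) ≈ 7.3296·Δt.
So d_ST_03 = 46.62, d_ST_04 = 97.10, d_ST_05 = 42.33 km.
Circle about each station: (x + 0.6)² + (y − 4.7)² = 46.62²; (x + 51.2)² + (y + 6.1)² = 97.10²; (x + 2.7)² + (y − 29.9)² = 42.33².
Subtracting pairs of circle equations eliminates x²+y² and gives linear equations (the radical axes):
-101.2 x − 21.6 y = -4618.79
-4.2 x + 50.4 y = 1260.45
Solving the 2×2 system: x ≈ 39.6, y ≈ 28.3 km.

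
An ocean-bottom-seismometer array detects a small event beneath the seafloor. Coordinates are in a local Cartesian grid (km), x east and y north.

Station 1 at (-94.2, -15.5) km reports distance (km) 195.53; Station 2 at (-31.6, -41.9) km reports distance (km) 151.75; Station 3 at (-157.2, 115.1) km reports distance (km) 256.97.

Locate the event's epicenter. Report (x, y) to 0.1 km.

(90.8, 47.8)

Circle about each station: (x + 94.2)² + (y + 15.5)² = 195.53²; (x + 31.6)² + (y + 41.9)² = 151.75²; (x + 157.2)² + (y − 115.1)² = 256.97².
Subtracting the Station 1 equation from the Station 2 and Station 3 equations removes the quadratic terms:
125.2 x − 52.8 y = 8844.20
-126.0 x + 261.2 y = 1044.36
Solving the 2×2 system: x ≈ 90.8, y ≈ 47.8 km.
Check against Station 1 (with the unrounded x, y): √((x + 94.2)²+(y + 15.5)²) = 195.53 ≈ 195.53 km. ✓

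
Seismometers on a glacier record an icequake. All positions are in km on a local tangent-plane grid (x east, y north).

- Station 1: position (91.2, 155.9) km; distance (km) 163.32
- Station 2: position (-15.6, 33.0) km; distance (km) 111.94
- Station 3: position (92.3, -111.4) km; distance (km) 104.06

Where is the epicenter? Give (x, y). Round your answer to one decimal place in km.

(88.8, -7.4)

Circle about each station: (x − 91.2)² + (y − 155.9)² = 163.32²; (x + 15.6)² + (y − 33.0)² = 111.94²; (x − 92.3)² + (y + 111.4)² = 104.06².
Subtracting pairs of circle equations eliminates x²+y² and gives linear equations (the radical axes):
-213.6 x − 245.8 y = -17147.03
2.2 x − 534.6 y = 4151.94
Solving the 2×2 system: x ≈ 88.8, y ≈ -7.4 km.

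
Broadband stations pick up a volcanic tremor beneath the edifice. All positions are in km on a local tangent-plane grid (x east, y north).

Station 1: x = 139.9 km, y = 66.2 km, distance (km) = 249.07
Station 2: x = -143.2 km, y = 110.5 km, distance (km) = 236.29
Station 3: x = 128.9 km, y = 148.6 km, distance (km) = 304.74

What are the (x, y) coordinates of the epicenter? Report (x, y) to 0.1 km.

x ≈ -42.6 km, y ≈ -103.3 km

Circle about each station: (x − 139.9)² + (y − 66.2)² = 249.07²; (x + 143.2)² + (y − 110.5)² = 236.29²; (x − 128.9)² + (y − 148.6)² = 304.74².
Subtracting pairs of circle equations eliminates x²+y² and gives linear equations (the radical axes):
-566.2 x + 88.6 y = 14964.94
-22.0 x + 164.8 y = -16087.88
Solving the 2×2 system: x ≈ -42.6, y ≈ -103.3 km.
Check against Station 1 (with the unrounded x, y): √((x − 139.9)²+(y − 66.2)²) = 249.07 ≈ 249.07 km. ✓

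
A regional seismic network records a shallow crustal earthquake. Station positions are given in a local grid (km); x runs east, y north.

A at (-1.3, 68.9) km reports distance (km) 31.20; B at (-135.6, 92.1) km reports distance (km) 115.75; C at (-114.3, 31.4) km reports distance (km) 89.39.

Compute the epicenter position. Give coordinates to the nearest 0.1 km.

-27.2 km east, 51.5 km north

Circle about each station: (x + 1.3)² + (y − 68.9)² = 31.20²; (x + 135.6)² + (y − 92.1)² = 115.75²; (x + 114.3)² + (y − 31.4)² = 89.39².
Subtracting pairs of circle equations eliminates x²+y² and gives linear equations (the radical axes):
-268.6 x + 46.4 y = 9696.25
-226.0 x − 75.0 y = 2284.42
Solving the 2×2 system: x ≈ -27.2, y ≈ 51.5 km.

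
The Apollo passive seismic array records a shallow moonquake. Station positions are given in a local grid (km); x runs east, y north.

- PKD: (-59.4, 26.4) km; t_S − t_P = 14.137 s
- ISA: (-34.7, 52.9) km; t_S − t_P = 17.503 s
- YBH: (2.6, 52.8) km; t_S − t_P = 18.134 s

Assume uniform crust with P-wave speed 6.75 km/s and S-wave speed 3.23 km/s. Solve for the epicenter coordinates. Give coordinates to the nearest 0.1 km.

Distance from S−P lag: d = Δt · v_P v_S / (v_P − v_S) = Δt · (6.75·3.23)/(6.75−3.23) ≈ 6.1939·Δt.
So d_PKD = 87.56, d_ISA = 108.41, d_YBH = 112.32 km.
Circle about each station: (x + 59.4)² + (y − 26.4)² = 87.56²; (x + 34.7)² + (y − 52.9)² = 108.41²; (x − 2.6)² + (y − 52.8)² = 112.32².
Subtracting pairs of circle equations eliminates x²+y² and gives linear equations (the radical axes):
49.4 x + 53.0 y = -4308.79
124.0 x + 52.8 y = -6379.75
Solving the 2×2 system: x ≈ -27.9, y ≈ -55.3 km.

x ≈ -27.9 km, y ≈ -55.3 km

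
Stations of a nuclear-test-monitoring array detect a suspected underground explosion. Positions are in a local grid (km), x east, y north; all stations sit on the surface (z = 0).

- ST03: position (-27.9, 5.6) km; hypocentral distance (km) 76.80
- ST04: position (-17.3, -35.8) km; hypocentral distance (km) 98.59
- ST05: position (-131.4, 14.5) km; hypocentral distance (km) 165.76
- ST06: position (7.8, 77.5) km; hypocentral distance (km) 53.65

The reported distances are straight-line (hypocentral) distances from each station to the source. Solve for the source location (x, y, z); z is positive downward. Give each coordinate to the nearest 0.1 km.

Each station gives a sphere (x−x_i)² + (y−y_i)² + z² = d_i² (stations at z=0).
Subtracting the ST03 sphere from ST04 and ST05: z² cancels, leaving linear equations in x and y:
21.2 x − 82.8 y = -3050.59
-207.0 x + 17.8 y = -4911.70
Solving: x ≈ 27.502, y ≈ 43.884 km (keep extra digits for the depth step; rounded: 27.5, 43.9).
Then from the ST03 sphere: z² = 76.80² − (x + 27.9)² − (y − 5.6)² with x = 27.502, y = 43.884, so z ≈ 36.921 ≈ 36.9 km.

(27.5, 43.9, 36.9)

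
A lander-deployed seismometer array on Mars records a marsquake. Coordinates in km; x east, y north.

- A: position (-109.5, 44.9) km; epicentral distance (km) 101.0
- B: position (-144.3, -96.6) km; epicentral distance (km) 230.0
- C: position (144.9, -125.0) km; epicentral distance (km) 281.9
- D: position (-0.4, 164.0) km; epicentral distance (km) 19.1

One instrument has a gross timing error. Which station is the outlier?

D

Solve using three stations at a time. Using A, B, C (subtract circle equations pairwise → linear system) gives (x, y) ≈ (-24.9, 100.0).
Distances from that point to each station vs reported:
  A: calculated 100.9 vs reported 101.0 → residual 0.1 km
  B: calculated 230.0 vs reported 230.0 → residual 0.0 km
  C: calculated 281.9 vs reported 281.9 → residual 0.0 km
  D: calculated 68.6 vs reported 19.1 → residual 49.5 km
A, B, C are mutually consistent (residuals ≈ 0); D is off by 49.5 km.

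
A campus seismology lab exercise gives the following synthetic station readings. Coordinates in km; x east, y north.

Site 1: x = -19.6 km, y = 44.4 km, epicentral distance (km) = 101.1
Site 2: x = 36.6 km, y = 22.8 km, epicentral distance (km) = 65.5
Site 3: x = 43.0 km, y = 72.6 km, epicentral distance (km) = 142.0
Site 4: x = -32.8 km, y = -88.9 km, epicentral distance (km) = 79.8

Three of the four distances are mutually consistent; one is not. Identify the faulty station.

Site 3

Solve using three stations at a time. Using Site 1, Site 2, Site 4 (subtract circle equations pairwise → linear system) gives (x, y) ≈ (32.0, -42.5).
Distances from that point to each station vs reported:
  Site 1: calculated 101.1 vs reported 101.1 → residual 0.0 km
  Site 2: calculated 65.4 vs reported 65.5 → residual 0.1 km
  Site 3: calculated 115.6 vs reported 142.0 → residual 26.4 km
  Site 4: calculated 79.7 vs reported 79.8 → residual 0.1 km
Site 1, Site 2, Site 4 are mutually consistent (residuals ≈ 0); Site 3 is off by 26.4 km.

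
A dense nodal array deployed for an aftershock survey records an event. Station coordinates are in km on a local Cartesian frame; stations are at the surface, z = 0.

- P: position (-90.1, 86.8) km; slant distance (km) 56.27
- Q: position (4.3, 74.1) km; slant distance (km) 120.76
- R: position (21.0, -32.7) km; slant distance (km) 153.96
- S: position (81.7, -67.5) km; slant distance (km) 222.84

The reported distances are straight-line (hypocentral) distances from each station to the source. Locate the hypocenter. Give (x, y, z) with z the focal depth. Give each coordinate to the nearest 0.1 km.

x ≈ -108.2 km, y ≈ 44.5 km, depth ≈ 32.4 km

Each station gives a sphere (x−x_i)² + (y−y_i)² + z² = d_i² (stations at z=0).
Subtracting the P sphere from Q and R: z² cancels, leaving linear equations in x and y:
188.8 x − 25.4 y = -21559.61
222.2 x − 239.0 y = -34679.33
Solving: x ≈ -108.206, y ≈ 44.502 km (keep extra digits for the depth step; rounded: -108.2, 44.5).
Then from the P sphere: z² = 56.27² − (x + 90.1)² − (y − 86.8)² with x = -108.206, y = 44.502, so z ≈ 32.394 ≈ 32.4 km.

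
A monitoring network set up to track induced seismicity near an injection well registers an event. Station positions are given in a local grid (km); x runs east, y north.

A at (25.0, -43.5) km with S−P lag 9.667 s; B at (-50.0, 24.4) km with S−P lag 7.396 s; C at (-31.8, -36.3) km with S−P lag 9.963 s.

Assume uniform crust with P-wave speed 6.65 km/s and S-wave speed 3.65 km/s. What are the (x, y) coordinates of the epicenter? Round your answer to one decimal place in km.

x ≈ 9.2 km, y ≈ 33.1 km

Distance from S−P lag: d = Δt · v_P v_S / (v_P − v_S) = Δt · (6.65·3.65)/(6.65−3.65) ≈ 8.0908·Δt.
So d_A = 78.21, d_B = 59.84, d_C = 80.61 km.
Circle about each station: (x − 25.0)² + (y + 43.5)² = 78.21²; (x + 50.0)² + (y − 24.4)² = 59.84²; (x + 31.8)² + (y + 36.3)² = 80.61².
Subtracting the A equation from the B and C equations removes the quadratic terms:
-150.0 x + 135.8 y = 3114.09
-113.6 x + 14.4 y = -569.49
Solving the 2×2 system: x ≈ 9.2, y ≈ 33.1 km.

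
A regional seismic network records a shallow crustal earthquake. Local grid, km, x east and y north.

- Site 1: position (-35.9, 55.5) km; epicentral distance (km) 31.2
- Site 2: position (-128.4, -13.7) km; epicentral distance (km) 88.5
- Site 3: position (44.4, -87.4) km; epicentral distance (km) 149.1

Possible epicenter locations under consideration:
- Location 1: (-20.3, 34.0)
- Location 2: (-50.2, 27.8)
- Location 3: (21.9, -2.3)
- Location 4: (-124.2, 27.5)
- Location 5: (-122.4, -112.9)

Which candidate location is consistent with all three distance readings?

Location 2

For each candidate, compare |candidate − station| to the reported distance:
Location 1: residuals Site 1 4.6, Site 2 29.7, Site 3 11.5 → max 29.7 km
Location 2: residuals Site 1 0.0, Site 2 0.0, Site 3 0.0 → max 0.0 km
Location 3: residuals Site 1 50.5, Site 2 62.2, Site 3 61.1 → max 62.2 km
Location 4: residuals Site 1 61.4, Site 2 47.1, Site 3 54.9 → max 61.4 km
Location 5: residuals Site 1 158.1, Site 2 10.9, Site 3 19.6 → max 158.1 km
Only Location 2 has all residuals ≈ 0.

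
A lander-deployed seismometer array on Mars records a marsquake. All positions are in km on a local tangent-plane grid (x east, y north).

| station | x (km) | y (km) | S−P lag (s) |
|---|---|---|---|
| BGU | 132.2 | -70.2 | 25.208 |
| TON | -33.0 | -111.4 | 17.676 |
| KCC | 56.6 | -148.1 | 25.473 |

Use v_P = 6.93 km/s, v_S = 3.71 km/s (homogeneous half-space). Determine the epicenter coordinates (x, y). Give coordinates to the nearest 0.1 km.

-42.7 km east, 29.4 km north

Distance from S−P lag: d = Δt · v_P v_S / (v_P − v_S) = Δt · (6.93·3.71)/(6.93−3.71) ≈ 7.9846·Δt.
So d_BGU = 201.27, d_TON = 141.14, d_KCC = 203.39 km.
Circle about each station: (x − 132.2)² + (y + 70.2)² = 201.27²; (x + 33.0)² + (y + 111.4)² = 141.14²; (x − 56.6)² + (y + 148.1)² = 203.39².
Subtracting the BGU equation from the TON and KCC equations removes the quadratic terms:
-330.4 x − 82.4 y = 11683.19
-151.2 x − 155.8 y = 1874.41
Solving the 2×2 system: x ≈ -42.7, y ≈ 29.4 km.
Check against BGU (with the unrounded x, y): √((x − 132.2)²+(y + 70.2)²) = 201.27 ≈ 201.27 km. ✓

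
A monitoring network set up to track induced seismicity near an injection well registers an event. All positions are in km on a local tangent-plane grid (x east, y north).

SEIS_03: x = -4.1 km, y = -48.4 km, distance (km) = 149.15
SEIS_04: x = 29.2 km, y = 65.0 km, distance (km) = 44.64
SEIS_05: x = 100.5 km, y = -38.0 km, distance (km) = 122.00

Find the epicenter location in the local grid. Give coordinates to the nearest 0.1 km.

x ≈ 71.1 km, y ≈ 80.4 km

Circle about each station: (x + 4.1)² + (y + 48.4)² = 149.15²; (x − 29.2)² + (y − 65.0)² = 44.64²; (x − 100.5)² + (y + 38.0)² = 122.00².
Subtracting the SEIS_03 equation from the SEIS_04 and SEIS_05 equations removes the quadratic terms:
66.6 x + 226.8 y = 22971.26
209.2 x + 20.8 y = 16546.60
Solving the 2×2 system: x ≈ 71.1, y ≈ 80.4 km.
Check against SEIS_03 (with the unrounded x, y): √((x + 4.1)²+(y + 48.4)²) = 149.15 ≈ 149.15 km. ✓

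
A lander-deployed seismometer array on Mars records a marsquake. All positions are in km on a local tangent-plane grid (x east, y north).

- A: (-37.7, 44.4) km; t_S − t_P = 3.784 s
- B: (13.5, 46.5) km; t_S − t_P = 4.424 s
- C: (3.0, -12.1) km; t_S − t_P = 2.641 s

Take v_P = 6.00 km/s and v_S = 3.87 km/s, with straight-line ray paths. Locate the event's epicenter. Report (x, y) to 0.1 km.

x ≈ -16.7 km, y ≈ 8.9 km

Distance from S−P lag: d = Δt · v_P v_S / (v_P − v_S) = Δt · (6.00·3.87)/(6.00−3.87) ≈ 10.9014·Δt.
So d_A = 41.25, d_B = 48.23, d_C = 28.79 km.
Circle about each station: (x + 37.7)² + (y − 44.4)² = 41.25²; (x − 13.5)² + (y − 46.5)² = 48.23²; (x − 3.0)² + (y + 12.1)² = 28.79².
Subtracting pairs of circle equations eliminates x²+y² and gives linear equations (the radical axes):
102.4 x + 4.2 y = -1672.72
81.4 x − 113.0 y = -2364.54
Solving the 2×2 system: x ≈ -16.7, y ≈ 8.9 km.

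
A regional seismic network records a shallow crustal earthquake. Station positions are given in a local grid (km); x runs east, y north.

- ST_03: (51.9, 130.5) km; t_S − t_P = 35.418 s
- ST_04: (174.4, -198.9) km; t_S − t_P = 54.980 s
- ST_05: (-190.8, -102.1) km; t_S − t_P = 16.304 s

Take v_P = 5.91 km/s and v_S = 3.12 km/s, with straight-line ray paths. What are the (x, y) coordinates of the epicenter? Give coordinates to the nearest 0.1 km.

Distance from S−P lag: d = Δt · v_P v_S / (v_P − v_S) = Δt · (5.91·3.12)/(5.91−3.12) ≈ 6.6090·Δt.
So d_ST_03 = 234.08, d_ST_04 = 363.36, d_ST_05 = 107.75 km.
Circle about each station: (x − 51.9)² + (y − 130.5)² = 234.08²; (x − 174.4)² + (y + 198.9)² = 363.36²; (x + 190.8)² + (y + 102.1)² = 107.75².
Subtracting pairs of circle equations eliminates x²+y² and gives linear equations (the radical axes):
245.0 x − 658.8 y = -26984.33
-485.4 x − 465.2 y = 70288.57
Solving the 2×2 system: x ≈ -135.7, y ≈ -9.5 km.

-135.7 km east, -9.5 km north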